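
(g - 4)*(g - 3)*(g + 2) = g^3 - 5*g^2 - 2*g + 24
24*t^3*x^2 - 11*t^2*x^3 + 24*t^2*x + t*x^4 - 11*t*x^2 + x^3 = x*(-8*t + x)*(-3*t + x)*(t*x + 1)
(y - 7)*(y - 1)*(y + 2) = y^3 - 6*y^2 - 9*y + 14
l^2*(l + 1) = l^3 + l^2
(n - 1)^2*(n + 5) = n^3 + 3*n^2 - 9*n + 5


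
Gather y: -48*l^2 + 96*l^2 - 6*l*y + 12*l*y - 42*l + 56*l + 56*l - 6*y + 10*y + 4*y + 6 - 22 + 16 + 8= 48*l^2 + 70*l + y*(6*l + 8) + 8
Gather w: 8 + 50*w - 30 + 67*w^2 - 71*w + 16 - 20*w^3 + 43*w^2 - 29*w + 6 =-20*w^3 + 110*w^2 - 50*w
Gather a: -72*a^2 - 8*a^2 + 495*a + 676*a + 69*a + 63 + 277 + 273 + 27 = -80*a^2 + 1240*a + 640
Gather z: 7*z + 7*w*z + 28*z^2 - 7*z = 7*w*z + 28*z^2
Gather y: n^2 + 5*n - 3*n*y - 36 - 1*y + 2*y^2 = n^2 + 5*n + 2*y^2 + y*(-3*n - 1) - 36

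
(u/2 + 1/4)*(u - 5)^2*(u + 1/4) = u^4/2 - 37*u^3/8 + 141*u^2/16 + 35*u/4 + 25/16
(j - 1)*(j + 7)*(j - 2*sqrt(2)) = j^3 - 2*sqrt(2)*j^2 + 6*j^2 - 12*sqrt(2)*j - 7*j + 14*sqrt(2)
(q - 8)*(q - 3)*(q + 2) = q^3 - 9*q^2 + 2*q + 48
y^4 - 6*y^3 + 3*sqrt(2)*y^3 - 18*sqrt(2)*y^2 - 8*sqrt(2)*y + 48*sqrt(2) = (y - 6)*(y - sqrt(2))*(y + 2*sqrt(2))^2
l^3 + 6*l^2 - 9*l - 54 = (l - 3)*(l + 3)*(l + 6)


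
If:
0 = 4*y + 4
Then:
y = -1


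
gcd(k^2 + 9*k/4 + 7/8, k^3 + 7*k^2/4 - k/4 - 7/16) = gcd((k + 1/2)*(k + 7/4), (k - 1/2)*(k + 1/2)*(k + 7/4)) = k^2 + 9*k/4 + 7/8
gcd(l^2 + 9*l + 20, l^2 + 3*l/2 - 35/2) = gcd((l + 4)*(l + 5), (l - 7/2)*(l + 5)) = l + 5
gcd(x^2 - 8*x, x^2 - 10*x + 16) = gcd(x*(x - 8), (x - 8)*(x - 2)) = x - 8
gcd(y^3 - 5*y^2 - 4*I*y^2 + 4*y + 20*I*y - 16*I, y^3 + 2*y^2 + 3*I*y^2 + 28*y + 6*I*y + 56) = y - 4*I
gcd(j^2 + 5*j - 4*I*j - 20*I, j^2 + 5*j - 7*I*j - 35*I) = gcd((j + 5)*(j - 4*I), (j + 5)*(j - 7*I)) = j + 5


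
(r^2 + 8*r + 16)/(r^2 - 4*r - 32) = (r + 4)/(r - 8)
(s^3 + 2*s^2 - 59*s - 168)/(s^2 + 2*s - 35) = (s^2 - 5*s - 24)/(s - 5)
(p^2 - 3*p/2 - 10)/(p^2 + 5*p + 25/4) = 2*(p - 4)/(2*p + 5)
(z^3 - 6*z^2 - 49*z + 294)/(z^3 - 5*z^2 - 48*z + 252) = (z - 7)/(z - 6)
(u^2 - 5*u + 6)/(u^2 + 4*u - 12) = (u - 3)/(u + 6)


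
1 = 1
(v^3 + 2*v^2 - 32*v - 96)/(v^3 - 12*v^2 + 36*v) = (v^2 + 8*v + 16)/(v*(v - 6))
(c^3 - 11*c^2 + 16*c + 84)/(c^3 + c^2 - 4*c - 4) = (c^2 - 13*c + 42)/(c^2 - c - 2)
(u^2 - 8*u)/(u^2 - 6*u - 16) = u/(u + 2)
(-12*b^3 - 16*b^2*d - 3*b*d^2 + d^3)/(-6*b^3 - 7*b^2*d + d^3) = (6*b - d)/(3*b - d)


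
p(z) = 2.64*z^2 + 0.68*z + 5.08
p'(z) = 5.28*z + 0.68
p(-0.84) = 6.37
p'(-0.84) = -3.76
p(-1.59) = 10.67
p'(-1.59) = -7.72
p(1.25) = 10.06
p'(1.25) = 7.28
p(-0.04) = 5.06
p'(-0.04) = 0.47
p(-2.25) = 16.92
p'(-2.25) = -11.20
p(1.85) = 15.37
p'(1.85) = 10.45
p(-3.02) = 27.10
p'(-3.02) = -15.27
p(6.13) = 108.45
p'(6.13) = 33.05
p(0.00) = 5.08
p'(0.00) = 0.68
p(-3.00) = 26.80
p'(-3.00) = -15.16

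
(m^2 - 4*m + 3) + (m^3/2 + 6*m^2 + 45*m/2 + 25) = m^3/2 + 7*m^2 + 37*m/2 + 28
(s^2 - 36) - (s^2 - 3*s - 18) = 3*s - 18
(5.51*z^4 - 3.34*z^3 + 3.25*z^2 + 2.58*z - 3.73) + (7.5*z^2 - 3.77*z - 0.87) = 5.51*z^4 - 3.34*z^3 + 10.75*z^2 - 1.19*z - 4.6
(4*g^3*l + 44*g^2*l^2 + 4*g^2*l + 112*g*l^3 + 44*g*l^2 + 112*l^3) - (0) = 4*g^3*l + 44*g^2*l^2 + 4*g^2*l + 112*g*l^3 + 44*g*l^2 + 112*l^3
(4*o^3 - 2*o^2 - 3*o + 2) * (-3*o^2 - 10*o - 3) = -12*o^5 - 34*o^4 + 17*o^3 + 30*o^2 - 11*o - 6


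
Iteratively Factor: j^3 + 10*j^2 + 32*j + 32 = (j + 4)*(j^2 + 6*j + 8) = (j + 4)^2*(j + 2)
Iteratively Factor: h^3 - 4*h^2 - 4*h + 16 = (h - 4)*(h^2 - 4) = (h - 4)*(h - 2)*(h + 2)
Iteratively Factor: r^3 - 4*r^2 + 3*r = (r - 1)*(r^2 - 3*r) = r*(r - 1)*(r - 3)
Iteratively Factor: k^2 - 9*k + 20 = (k - 5)*(k - 4)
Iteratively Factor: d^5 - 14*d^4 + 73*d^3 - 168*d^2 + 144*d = (d - 4)*(d^4 - 10*d^3 + 33*d^2 - 36*d) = (d - 4)^2*(d^3 - 6*d^2 + 9*d) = (d - 4)^2*(d - 3)*(d^2 - 3*d) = d*(d - 4)^2*(d - 3)*(d - 3)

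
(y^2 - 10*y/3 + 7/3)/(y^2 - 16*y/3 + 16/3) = (3*y^2 - 10*y + 7)/(3*y^2 - 16*y + 16)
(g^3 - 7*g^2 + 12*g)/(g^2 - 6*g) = (g^2 - 7*g + 12)/(g - 6)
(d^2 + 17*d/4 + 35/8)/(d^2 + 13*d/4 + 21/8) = (2*d + 5)/(2*d + 3)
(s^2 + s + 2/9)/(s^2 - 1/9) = (3*s + 2)/(3*s - 1)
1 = 1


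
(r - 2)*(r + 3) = r^2 + r - 6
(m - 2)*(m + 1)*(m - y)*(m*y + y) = m^4*y - m^3*y^2 - 3*m^2*y + 3*m*y^2 - 2*m*y + 2*y^2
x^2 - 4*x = x*(x - 4)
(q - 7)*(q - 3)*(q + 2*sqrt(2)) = q^3 - 10*q^2 + 2*sqrt(2)*q^2 - 20*sqrt(2)*q + 21*q + 42*sqrt(2)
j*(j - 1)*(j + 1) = j^3 - j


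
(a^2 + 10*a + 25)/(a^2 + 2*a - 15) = (a + 5)/(a - 3)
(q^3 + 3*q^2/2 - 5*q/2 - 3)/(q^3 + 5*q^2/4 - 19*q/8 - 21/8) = 4*(q + 2)/(4*q + 7)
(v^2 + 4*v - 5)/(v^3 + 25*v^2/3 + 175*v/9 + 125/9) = 9*(v - 1)/(9*v^2 + 30*v + 25)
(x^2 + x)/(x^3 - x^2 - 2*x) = 1/(x - 2)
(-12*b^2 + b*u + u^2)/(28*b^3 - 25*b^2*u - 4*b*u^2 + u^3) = (-3*b + u)/(7*b^2 - 8*b*u + u^2)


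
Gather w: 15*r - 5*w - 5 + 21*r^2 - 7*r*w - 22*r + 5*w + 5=21*r^2 - 7*r*w - 7*r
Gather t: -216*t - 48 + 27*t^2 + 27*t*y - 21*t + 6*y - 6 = 27*t^2 + t*(27*y - 237) + 6*y - 54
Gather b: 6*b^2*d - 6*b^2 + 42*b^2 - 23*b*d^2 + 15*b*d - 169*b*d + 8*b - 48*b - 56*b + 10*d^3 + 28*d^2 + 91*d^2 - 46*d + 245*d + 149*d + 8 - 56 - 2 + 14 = b^2*(6*d + 36) + b*(-23*d^2 - 154*d - 96) + 10*d^3 + 119*d^2 + 348*d - 36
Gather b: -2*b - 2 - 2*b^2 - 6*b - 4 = -2*b^2 - 8*b - 6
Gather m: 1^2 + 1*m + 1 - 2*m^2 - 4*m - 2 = -2*m^2 - 3*m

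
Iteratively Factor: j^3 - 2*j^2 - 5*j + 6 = (j - 3)*(j^2 + j - 2) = (j - 3)*(j + 2)*(j - 1)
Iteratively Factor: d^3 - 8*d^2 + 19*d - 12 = (d - 1)*(d^2 - 7*d + 12) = (d - 3)*(d - 1)*(d - 4)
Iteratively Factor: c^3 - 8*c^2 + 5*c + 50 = (c - 5)*(c^2 - 3*c - 10) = (c - 5)^2*(c + 2)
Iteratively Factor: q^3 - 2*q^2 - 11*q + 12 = (q - 4)*(q^2 + 2*q - 3) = (q - 4)*(q + 3)*(q - 1)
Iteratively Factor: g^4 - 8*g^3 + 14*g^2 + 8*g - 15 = (g + 1)*(g^3 - 9*g^2 + 23*g - 15) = (g - 3)*(g + 1)*(g^2 - 6*g + 5) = (g - 3)*(g - 1)*(g + 1)*(g - 5)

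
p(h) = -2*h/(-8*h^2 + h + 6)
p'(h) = -2*h*(16*h - 1)/(-8*h^2 + h + 6)^2 - 2/(-8*h^2 + h + 6) = 2*(8*h^2 - h*(16*h - 1) - h - 6)/(-8*h^2 + h + 6)^2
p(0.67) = -0.44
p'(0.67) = -2.02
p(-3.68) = -0.07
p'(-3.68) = -0.02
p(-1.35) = -0.27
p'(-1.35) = -0.42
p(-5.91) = -0.04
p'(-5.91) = -0.01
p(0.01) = -0.00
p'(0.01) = -0.33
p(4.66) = 0.06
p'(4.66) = -0.01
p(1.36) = 0.37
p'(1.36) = -0.75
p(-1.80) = -0.17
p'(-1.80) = -0.14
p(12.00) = 0.02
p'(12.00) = 0.00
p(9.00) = 0.03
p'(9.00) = 0.00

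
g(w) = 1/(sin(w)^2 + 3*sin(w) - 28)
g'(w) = (-2*sin(w)*cos(w) - 3*cos(w))/(sin(w)^2 + 3*sin(w) - 28)^2 = -(2*sin(w) + 3)*cos(w)/(sin(w)^2 + 3*sin(w) - 28)^2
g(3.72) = -0.03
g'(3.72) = 0.00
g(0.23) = -0.04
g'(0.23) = -0.00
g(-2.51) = -0.03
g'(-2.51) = 0.00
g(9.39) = -0.04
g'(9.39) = 0.00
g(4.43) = -0.03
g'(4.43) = 0.00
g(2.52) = -0.04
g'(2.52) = 0.01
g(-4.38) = -0.04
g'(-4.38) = 0.00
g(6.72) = -0.04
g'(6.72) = -0.00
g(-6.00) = -0.04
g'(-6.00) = 0.00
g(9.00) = -0.04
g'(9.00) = 0.00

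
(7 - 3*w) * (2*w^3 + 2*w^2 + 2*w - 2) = -6*w^4 + 8*w^3 + 8*w^2 + 20*w - 14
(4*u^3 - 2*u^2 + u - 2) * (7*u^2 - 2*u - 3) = 28*u^5 - 22*u^4 - u^3 - 10*u^2 + u + 6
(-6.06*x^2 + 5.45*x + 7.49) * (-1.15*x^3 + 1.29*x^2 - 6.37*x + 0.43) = 6.969*x^5 - 14.0849*x^4 + 37.0192*x^3 - 27.6602*x^2 - 45.3678*x + 3.2207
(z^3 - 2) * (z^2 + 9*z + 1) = z^5 + 9*z^4 + z^3 - 2*z^2 - 18*z - 2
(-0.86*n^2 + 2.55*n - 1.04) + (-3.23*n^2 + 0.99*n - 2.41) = -4.09*n^2 + 3.54*n - 3.45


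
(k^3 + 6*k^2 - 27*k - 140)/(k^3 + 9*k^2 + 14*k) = (k^2 - k - 20)/(k*(k + 2))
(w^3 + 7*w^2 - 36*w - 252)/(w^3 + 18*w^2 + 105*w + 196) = (w^2 - 36)/(w^2 + 11*w + 28)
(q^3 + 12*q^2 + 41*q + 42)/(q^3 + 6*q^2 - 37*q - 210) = (q^2 + 5*q + 6)/(q^2 - q - 30)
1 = 1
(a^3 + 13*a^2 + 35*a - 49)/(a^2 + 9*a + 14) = (a^2 + 6*a - 7)/(a + 2)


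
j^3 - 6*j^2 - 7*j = j*(j - 7)*(j + 1)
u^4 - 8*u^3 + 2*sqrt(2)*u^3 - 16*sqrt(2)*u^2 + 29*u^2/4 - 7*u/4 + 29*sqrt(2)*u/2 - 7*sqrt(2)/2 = (u - 7)*(u - 1/2)^2*(u + 2*sqrt(2))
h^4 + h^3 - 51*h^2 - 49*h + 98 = (h - 7)*(h - 1)*(h + 2)*(h + 7)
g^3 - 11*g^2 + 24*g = g*(g - 8)*(g - 3)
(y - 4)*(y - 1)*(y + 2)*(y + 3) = y^4 - 15*y^2 - 10*y + 24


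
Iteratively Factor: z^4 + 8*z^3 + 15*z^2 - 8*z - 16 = (z - 1)*(z^3 + 9*z^2 + 24*z + 16) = (z - 1)*(z + 4)*(z^2 + 5*z + 4) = (z - 1)*(z + 1)*(z + 4)*(z + 4)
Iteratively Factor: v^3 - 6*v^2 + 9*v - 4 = (v - 4)*(v^2 - 2*v + 1) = (v - 4)*(v - 1)*(v - 1)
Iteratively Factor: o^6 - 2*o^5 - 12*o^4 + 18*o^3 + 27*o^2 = (o)*(o^5 - 2*o^4 - 12*o^3 + 18*o^2 + 27*o) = o*(o + 1)*(o^4 - 3*o^3 - 9*o^2 + 27*o) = o*(o - 3)*(o + 1)*(o^3 - 9*o) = o*(o - 3)^2*(o + 1)*(o^2 + 3*o) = o*(o - 3)^2*(o + 1)*(o + 3)*(o)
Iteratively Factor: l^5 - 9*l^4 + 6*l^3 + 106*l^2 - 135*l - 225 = (l + 3)*(l^4 - 12*l^3 + 42*l^2 - 20*l - 75) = (l + 1)*(l + 3)*(l^3 - 13*l^2 + 55*l - 75) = (l - 5)*(l + 1)*(l + 3)*(l^2 - 8*l + 15) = (l - 5)^2*(l + 1)*(l + 3)*(l - 3)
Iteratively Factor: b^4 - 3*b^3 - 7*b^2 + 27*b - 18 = (b - 1)*(b^3 - 2*b^2 - 9*b + 18) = (b - 1)*(b + 3)*(b^2 - 5*b + 6) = (b - 3)*(b - 1)*(b + 3)*(b - 2)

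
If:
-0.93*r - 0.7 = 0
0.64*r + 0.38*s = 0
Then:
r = -0.75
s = 1.27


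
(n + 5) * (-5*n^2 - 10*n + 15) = -5*n^3 - 35*n^2 - 35*n + 75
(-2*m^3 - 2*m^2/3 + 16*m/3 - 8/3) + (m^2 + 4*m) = -2*m^3 + m^2/3 + 28*m/3 - 8/3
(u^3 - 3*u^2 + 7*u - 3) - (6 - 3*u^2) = u^3 + 7*u - 9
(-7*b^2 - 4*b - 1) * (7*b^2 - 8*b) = -49*b^4 + 28*b^3 + 25*b^2 + 8*b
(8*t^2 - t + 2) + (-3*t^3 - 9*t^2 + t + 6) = -3*t^3 - t^2 + 8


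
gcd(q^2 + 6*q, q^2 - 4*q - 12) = 1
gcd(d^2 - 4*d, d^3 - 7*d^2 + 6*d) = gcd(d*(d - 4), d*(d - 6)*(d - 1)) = d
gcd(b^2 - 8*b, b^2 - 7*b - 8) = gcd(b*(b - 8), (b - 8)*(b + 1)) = b - 8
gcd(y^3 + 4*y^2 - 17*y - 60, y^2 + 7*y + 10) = y + 5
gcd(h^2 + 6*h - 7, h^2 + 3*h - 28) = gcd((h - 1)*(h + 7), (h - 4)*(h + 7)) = h + 7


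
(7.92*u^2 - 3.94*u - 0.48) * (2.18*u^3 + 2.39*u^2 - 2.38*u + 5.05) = 17.2656*u^5 + 10.3396*u^4 - 29.3126*u^3 + 48.226*u^2 - 18.7546*u - 2.424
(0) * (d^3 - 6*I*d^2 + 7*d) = 0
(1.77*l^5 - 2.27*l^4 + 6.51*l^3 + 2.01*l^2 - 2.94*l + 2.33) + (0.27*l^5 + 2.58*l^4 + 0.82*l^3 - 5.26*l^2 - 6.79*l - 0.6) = 2.04*l^5 + 0.31*l^4 + 7.33*l^3 - 3.25*l^2 - 9.73*l + 1.73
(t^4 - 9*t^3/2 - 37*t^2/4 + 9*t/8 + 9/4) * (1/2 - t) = -t^5 + 5*t^4 + 7*t^3 - 23*t^2/4 - 27*t/16 + 9/8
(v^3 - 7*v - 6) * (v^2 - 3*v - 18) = v^5 - 3*v^4 - 25*v^3 + 15*v^2 + 144*v + 108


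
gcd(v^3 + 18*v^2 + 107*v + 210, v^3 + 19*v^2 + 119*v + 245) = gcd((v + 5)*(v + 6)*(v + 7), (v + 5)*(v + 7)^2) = v^2 + 12*v + 35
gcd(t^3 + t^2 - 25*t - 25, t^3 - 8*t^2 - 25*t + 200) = t^2 - 25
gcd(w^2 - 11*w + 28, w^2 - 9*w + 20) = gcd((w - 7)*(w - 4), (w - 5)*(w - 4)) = w - 4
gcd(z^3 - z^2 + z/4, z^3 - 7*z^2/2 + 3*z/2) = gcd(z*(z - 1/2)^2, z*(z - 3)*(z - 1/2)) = z^2 - z/2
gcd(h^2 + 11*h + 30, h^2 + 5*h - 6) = h + 6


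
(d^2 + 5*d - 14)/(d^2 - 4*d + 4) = (d + 7)/(d - 2)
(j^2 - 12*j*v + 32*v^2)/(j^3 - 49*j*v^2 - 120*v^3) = (j - 4*v)/(j^2 + 8*j*v + 15*v^2)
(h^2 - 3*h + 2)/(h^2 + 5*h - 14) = (h - 1)/(h + 7)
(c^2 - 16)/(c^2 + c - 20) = (c + 4)/(c + 5)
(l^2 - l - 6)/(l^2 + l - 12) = (l + 2)/(l + 4)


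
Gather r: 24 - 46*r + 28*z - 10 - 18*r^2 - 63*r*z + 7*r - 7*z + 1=-18*r^2 + r*(-63*z - 39) + 21*z + 15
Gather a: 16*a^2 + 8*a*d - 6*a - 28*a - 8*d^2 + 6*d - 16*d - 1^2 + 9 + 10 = 16*a^2 + a*(8*d - 34) - 8*d^2 - 10*d + 18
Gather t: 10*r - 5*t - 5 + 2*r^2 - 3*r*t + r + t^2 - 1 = 2*r^2 + 11*r + t^2 + t*(-3*r - 5) - 6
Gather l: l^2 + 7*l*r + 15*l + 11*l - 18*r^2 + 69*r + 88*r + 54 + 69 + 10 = l^2 + l*(7*r + 26) - 18*r^2 + 157*r + 133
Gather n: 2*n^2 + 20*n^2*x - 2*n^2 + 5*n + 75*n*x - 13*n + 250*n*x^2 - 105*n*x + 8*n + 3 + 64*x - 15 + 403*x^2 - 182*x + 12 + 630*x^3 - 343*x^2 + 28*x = 20*n^2*x + n*(250*x^2 - 30*x) + 630*x^3 + 60*x^2 - 90*x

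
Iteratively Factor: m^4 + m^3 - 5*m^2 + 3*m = (m + 3)*(m^3 - 2*m^2 + m) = m*(m + 3)*(m^2 - 2*m + 1) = m*(m - 1)*(m + 3)*(m - 1)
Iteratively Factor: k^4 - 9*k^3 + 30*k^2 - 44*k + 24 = (k - 2)*(k^3 - 7*k^2 + 16*k - 12) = (k - 2)^2*(k^2 - 5*k + 6) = (k - 3)*(k - 2)^2*(k - 2)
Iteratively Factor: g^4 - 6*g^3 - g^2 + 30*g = (g - 3)*(g^3 - 3*g^2 - 10*g) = (g - 3)*(g + 2)*(g^2 - 5*g) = g*(g - 3)*(g + 2)*(g - 5)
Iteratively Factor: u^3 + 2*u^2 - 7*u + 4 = (u + 4)*(u^2 - 2*u + 1) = (u - 1)*(u + 4)*(u - 1)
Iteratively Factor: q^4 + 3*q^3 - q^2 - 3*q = (q)*(q^3 + 3*q^2 - q - 3) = q*(q + 3)*(q^2 - 1) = q*(q + 1)*(q + 3)*(q - 1)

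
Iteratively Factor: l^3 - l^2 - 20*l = (l)*(l^2 - l - 20) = l*(l - 5)*(l + 4)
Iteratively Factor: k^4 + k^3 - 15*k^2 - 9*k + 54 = (k + 3)*(k^3 - 2*k^2 - 9*k + 18) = (k + 3)^2*(k^2 - 5*k + 6) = (k - 2)*(k + 3)^2*(k - 3)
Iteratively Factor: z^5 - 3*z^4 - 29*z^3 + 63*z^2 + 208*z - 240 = (z - 1)*(z^4 - 2*z^3 - 31*z^2 + 32*z + 240) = (z - 1)*(z + 3)*(z^3 - 5*z^2 - 16*z + 80) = (z - 5)*(z - 1)*(z + 3)*(z^2 - 16) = (z - 5)*(z - 4)*(z - 1)*(z + 3)*(z + 4)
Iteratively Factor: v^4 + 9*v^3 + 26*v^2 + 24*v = (v + 2)*(v^3 + 7*v^2 + 12*v) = v*(v + 2)*(v^2 + 7*v + 12) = v*(v + 2)*(v + 4)*(v + 3)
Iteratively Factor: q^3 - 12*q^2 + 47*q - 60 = (q - 5)*(q^2 - 7*q + 12) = (q - 5)*(q - 3)*(q - 4)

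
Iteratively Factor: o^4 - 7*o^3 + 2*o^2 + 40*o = (o)*(o^3 - 7*o^2 + 2*o + 40) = o*(o - 5)*(o^2 - 2*o - 8) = o*(o - 5)*(o - 4)*(o + 2)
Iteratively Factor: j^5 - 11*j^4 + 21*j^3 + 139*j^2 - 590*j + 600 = (j - 2)*(j^4 - 9*j^3 + 3*j^2 + 145*j - 300) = (j - 5)*(j - 2)*(j^3 - 4*j^2 - 17*j + 60) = (j - 5)^2*(j - 2)*(j^2 + j - 12) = (j - 5)^2*(j - 3)*(j - 2)*(j + 4)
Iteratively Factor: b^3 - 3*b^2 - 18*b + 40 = (b - 2)*(b^2 - b - 20) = (b - 2)*(b + 4)*(b - 5)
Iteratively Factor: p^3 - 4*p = (p + 2)*(p^2 - 2*p) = (p - 2)*(p + 2)*(p)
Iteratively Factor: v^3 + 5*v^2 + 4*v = (v + 1)*(v^2 + 4*v) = (v + 1)*(v + 4)*(v)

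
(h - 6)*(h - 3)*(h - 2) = h^3 - 11*h^2 + 36*h - 36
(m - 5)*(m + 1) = m^2 - 4*m - 5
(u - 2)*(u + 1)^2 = u^3 - 3*u - 2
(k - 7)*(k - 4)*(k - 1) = k^3 - 12*k^2 + 39*k - 28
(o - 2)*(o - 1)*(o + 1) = o^3 - 2*o^2 - o + 2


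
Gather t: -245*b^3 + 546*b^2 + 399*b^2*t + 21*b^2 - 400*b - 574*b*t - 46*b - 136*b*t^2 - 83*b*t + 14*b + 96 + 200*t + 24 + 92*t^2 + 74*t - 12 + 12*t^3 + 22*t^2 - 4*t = -245*b^3 + 567*b^2 - 432*b + 12*t^3 + t^2*(114 - 136*b) + t*(399*b^2 - 657*b + 270) + 108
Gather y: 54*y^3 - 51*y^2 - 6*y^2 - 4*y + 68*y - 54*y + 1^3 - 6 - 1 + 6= 54*y^3 - 57*y^2 + 10*y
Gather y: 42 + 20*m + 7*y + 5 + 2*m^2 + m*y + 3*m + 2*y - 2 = 2*m^2 + 23*m + y*(m + 9) + 45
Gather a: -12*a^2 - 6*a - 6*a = -12*a^2 - 12*a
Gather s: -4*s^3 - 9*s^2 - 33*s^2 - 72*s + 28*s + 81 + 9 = -4*s^3 - 42*s^2 - 44*s + 90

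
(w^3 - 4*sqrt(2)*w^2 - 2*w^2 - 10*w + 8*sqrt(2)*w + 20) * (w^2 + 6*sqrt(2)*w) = w^5 - 2*w^4 + 2*sqrt(2)*w^4 - 58*w^3 - 4*sqrt(2)*w^3 - 60*sqrt(2)*w^2 + 116*w^2 + 120*sqrt(2)*w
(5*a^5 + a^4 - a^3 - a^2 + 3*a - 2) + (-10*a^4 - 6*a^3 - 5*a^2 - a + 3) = 5*a^5 - 9*a^4 - 7*a^3 - 6*a^2 + 2*a + 1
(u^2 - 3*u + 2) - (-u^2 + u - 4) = 2*u^2 - 4*u + 6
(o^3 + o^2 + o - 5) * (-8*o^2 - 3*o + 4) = -8*o^5 - 11*o^4 - 7*o^3 + 41*o^2 + 19*o - 20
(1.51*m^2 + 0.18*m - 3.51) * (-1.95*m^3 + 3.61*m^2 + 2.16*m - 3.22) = -2.9445*m^5 + 5.1001*m^4 + 10.7559*m^3 - 17.1445*m^2 - 8.1612*m + 11.3022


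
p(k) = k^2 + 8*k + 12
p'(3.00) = 14.00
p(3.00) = 45.00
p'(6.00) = 20.00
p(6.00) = 96.00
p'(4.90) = 17.80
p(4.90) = 75.21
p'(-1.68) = 4.64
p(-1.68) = 1.38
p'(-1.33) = 5.34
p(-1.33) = 3.13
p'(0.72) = 9.44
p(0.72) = 18.28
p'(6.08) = 20.16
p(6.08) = 97.61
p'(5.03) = 18.06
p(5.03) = 77.54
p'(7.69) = 23.38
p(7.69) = 132.66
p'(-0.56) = 6.88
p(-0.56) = 7.83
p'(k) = 2*k + 8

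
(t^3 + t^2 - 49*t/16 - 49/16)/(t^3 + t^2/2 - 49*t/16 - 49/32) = 2*(t + 1)/(2*t + 1)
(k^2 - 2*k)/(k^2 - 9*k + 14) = k/(k - 7)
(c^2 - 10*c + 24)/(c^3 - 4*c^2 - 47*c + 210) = (c - 4)/(c^2 + 2*c - 35)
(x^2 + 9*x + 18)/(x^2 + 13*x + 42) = (x + 3)/(x + 7)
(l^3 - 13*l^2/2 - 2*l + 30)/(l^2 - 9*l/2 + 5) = (l^2 - 4*l - 12)/(l - 2)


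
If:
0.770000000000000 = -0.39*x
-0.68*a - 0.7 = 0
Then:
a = -1.03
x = -1.97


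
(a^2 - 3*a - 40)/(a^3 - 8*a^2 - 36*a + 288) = (a + 5)/(a^2 - 36)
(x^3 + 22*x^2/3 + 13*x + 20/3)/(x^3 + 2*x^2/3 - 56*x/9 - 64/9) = 3*(x^2 + 6*x + 5)/(3*x^2 - 2*x - 16)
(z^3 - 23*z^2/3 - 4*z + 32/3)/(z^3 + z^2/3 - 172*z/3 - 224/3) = (z - 1)/(z + 7)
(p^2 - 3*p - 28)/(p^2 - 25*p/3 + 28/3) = 3*(p + 4)/(3*p - 4)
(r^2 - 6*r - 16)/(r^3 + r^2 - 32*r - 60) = (r - 8)/(r^2 - r - 30)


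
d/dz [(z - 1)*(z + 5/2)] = 2*z + 3/2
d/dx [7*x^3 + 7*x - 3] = 21*x^2 + 7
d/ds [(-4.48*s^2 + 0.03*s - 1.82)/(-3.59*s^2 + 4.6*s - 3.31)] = (-20.5003*s^2 + 16.59*s + 8.2727)/(12.8881*s^4 - 33.028*s^3 + 44.9258*s^2 - 30.452*s + 10.9561)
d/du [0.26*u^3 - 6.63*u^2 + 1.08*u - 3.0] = 0.78*u^2 - 13.26*u + 1.08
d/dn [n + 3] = 1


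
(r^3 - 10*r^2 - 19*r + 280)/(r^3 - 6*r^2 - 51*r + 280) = (r^2 - 2*r - 35)/(r^2 + 2*r - 35)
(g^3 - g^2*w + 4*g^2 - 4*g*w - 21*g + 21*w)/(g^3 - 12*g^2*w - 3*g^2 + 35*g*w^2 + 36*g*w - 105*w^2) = (g^2 - g*w + 7*g - 7*w)/(g^2 - 12*g*w + 35*w^2)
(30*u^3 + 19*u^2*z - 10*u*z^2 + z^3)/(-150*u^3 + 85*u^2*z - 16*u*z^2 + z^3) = (u + z)/(-5*u + z)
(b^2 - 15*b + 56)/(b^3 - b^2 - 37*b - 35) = (b - 8)/(b^2 + 6*b + 5)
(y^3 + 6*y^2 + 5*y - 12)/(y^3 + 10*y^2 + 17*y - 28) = (y + 3)/(y + 7)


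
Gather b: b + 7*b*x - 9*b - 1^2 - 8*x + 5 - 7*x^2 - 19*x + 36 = b*(7*x - 8) - 7*x^2 - 27*x + 40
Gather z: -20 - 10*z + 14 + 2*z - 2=-8*z - 8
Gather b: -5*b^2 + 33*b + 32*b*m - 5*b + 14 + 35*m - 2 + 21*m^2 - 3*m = -5*b^2 + b*(32*m + 28) + 21*m^2 + 32*m + 12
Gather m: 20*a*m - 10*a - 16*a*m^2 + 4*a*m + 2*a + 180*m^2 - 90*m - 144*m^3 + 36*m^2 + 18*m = -8*a - 144*m^3 + m^2*(216 - 16*a) + m*(24*a - 72)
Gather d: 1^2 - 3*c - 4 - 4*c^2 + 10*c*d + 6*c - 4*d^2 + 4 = -4*c^2 + 10*c*d + 3*c - 4*d^2 + 1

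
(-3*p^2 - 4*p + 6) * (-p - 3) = 3*p^3 + 13*p^2 + 6*p - 18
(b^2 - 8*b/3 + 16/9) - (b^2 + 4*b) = 16/9 - 20*b/3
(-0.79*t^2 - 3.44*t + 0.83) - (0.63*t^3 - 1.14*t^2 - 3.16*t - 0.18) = -0.63*t^3 + 0.35*t^2 - 0.28*t + 1.01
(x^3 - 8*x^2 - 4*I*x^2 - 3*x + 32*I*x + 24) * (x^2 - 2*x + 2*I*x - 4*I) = x^5 - 10*x^4 - 2*I*x^4 + 21*x^3 + 20*I*x^3 - 50*x^2 - 38*I*x^2 + 80*x + 60*I*x - 96*I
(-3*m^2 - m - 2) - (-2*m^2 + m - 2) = -m^2 - 2*m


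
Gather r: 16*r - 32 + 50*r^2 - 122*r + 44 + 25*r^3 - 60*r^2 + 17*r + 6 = 25*r^3 - 10*r^2 - 89*r + 18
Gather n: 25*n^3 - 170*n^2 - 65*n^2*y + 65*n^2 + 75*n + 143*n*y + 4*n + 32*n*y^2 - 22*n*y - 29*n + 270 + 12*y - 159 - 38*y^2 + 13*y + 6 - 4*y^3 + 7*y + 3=25*n^3 + n^2*(-65*y - 105) + n*(32*y^2 + 121*y + 50) - 4*y^3 - 38*y^2 + 32*y + 120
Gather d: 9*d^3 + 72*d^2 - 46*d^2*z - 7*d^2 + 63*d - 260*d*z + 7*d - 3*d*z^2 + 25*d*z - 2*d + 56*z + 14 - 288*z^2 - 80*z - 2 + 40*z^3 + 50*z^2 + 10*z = 9*d^3 + d^2*(65 - 46*z) + d*(-3*z^2 - 235*z + 68) + 40*z^3 - 238*z^2 - 14*z + 12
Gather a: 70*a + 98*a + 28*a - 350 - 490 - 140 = 196*a - 980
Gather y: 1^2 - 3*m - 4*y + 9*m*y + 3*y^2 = -3*m + 3*y^2 + y*(9*m - 4) + 1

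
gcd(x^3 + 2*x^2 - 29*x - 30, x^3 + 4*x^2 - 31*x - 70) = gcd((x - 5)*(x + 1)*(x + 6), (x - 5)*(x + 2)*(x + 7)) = x - 5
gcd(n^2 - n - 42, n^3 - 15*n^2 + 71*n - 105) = n - 7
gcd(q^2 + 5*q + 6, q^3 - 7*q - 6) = q + 2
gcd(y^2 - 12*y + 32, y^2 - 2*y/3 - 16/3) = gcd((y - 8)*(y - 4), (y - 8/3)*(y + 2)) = 1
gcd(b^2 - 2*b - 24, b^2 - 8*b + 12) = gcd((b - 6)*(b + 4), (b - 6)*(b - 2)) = b - 6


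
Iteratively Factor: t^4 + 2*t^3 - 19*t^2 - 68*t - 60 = (t - 5)*(t^3 + 7*t^2 + 16*t + 12) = (t - 5)*(t + 2)*(t^2 + 5*t + 6) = (t - 5)*(t + 2)*(t + 3)*(t + 2)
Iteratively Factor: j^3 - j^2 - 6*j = (j)*(j^2 - j - 6) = j*(j + 2)*(j - 3)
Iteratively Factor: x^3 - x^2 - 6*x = (x + 2)*(x^2 - 3*x) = x*(x + 2)*(x - 3)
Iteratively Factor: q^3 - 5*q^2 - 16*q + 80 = (q - 4)*(q^2 - q - 20) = (q - 5)*(q - 4)*(q + 4)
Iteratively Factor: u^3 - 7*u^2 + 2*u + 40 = (u - 5)*(u^2 - 2*u - 8) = (u - 5)*(u + 2)*(u - 4)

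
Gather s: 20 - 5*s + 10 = 30 - 5*s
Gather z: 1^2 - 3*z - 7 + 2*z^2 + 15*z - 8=2*z^2 + 12*z - 14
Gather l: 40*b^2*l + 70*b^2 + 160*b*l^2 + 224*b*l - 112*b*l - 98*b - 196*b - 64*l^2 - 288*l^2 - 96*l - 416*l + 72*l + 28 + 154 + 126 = 70*b^2 - 294*b + l^2*(160*b - 352) + l*(40*b^2 + 112*b - 440) + 308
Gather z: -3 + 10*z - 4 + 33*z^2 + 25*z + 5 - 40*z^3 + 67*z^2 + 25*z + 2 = -40*z^3 + 100*z^2 + 60*z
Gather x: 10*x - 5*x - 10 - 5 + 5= 5*x - 10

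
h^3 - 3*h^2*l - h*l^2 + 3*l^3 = (h - 3*l)*(h - l)*(h + l)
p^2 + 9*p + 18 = (p + 3)*(p + 6)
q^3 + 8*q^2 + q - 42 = (q - 2)*(q + 3)*(q + 7)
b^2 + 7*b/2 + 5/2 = (b + 1)*(b + 5/2)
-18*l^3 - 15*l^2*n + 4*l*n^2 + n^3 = (-3*l + n)*(l + n)*(6*l + n)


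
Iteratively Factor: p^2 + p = (p)*(p + 1)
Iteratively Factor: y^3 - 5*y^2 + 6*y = (y - 2)*(y^2 - 3*y) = y*(y - 2)*(y - 3)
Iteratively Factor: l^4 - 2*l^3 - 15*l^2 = (l + 3)*(l^3 - 5*l^2) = l*(l + 3)*(l^2 - 5*l) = l*(l - 5)*(l + 3)*(l)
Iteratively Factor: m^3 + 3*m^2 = (m)*(m^2 + 3*m) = m^2*(m + 3)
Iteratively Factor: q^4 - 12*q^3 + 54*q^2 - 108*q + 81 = (q - 3)*(q^3 - 9*q^2 + 27*q - 27) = (q - 3)^2*(q^2 - 6*q + 9) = (q - 3)^3*(q - 3)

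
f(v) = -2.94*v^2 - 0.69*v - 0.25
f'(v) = -5.88*v - 0.69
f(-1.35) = -4.68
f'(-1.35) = 7.25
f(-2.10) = -11.77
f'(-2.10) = 11.66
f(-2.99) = -24.47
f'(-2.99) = 16.89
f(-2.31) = -14.34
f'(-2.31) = 12.89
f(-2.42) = -15.80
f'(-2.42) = 13.54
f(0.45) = -1.16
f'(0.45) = -3.34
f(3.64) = -41.72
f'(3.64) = -22.09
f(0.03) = -0.27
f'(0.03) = -0.87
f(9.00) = -244.60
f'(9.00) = -53.61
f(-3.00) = -24.64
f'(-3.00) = 16.95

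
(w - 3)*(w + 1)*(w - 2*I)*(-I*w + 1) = -I*w^4 - w^3 + 2*I*w^3 + 2*w^2 + I*w^2 + 3*w + 4*I*w + 6*I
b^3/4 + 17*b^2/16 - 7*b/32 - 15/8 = (b/4 + 1)*(b - 5/4)*(b + 3/2)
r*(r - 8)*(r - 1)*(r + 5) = r^4 - 4*r^3 - 37*r^2 + 40*r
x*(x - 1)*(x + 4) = x^3 + 3*x^2 - 4*x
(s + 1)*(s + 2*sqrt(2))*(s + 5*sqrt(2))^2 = s^4 + s^3 + 12*sqrt(2)*s^3 + 12*sqrt(2)*s^2 + 90*s^2 + 90*s + 100*sqrt(2)*s + 100*sqrt(2)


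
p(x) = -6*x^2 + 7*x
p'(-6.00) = 79.00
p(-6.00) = -258.00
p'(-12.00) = 151.00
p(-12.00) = -948.00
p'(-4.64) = 62.68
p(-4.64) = -161.66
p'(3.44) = -34.28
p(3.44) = -46.92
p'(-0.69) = 15.28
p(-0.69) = -7.69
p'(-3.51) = 49.12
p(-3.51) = -98.49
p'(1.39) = -9.68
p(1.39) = -1.86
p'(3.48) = -34.76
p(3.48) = -48.30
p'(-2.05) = 31.60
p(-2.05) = -39.56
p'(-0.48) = 12.76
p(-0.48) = -4.74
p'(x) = 7 - 12*x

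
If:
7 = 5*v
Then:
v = 7/5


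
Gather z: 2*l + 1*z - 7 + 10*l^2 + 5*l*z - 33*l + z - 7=10*l^2 - 31*l + z*(5*l + 2) - 14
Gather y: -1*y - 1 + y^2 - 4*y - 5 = y^2 - 5*y - 6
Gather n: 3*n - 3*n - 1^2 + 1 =0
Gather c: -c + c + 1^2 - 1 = 0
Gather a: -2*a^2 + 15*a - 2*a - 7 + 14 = -2*a^2 + 13*a + 7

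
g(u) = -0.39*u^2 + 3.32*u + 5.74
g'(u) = 3.32 - 0.78*u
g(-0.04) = 5.61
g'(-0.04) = 3.35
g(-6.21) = -29.92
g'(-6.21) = 8.16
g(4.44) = 12.79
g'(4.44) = -0.14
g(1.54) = 9.93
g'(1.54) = 2.12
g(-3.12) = -8.41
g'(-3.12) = 5.75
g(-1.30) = 0.76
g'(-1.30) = 4.33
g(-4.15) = -14.75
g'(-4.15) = 6.56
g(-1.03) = 1.91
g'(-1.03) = 4.12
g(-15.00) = -131.81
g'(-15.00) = 15.02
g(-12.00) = -90.26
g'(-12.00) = 12.68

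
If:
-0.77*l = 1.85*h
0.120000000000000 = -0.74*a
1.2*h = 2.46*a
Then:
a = -0.16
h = -0.33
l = 0.80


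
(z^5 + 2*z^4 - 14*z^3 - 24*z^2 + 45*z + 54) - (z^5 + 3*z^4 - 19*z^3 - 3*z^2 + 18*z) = -z^4 + 5*z^3 - 21*z^2 + 27*z + 54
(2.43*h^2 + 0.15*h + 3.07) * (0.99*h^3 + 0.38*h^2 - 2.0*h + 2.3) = 2.4057*h^5 + 1.0719*h^4 - 1.7637*h^3 + 6.4556*h^2 - 5.795*h + 7.061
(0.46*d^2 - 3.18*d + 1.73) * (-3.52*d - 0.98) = -1.6192*d^3 + 10.7428*d^2 - 2.9732*d - 1.6954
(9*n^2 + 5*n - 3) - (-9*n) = 9*n^2 + 14*n - 3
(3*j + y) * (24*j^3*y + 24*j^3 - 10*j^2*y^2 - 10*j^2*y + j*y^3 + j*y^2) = 72*j^4*y + 72*j^4 - 6*j^3*y^2 - 6*j^3*y - 7*j^2*y^3 - 7*j^2*y^2 + j*y^4 + j*y^3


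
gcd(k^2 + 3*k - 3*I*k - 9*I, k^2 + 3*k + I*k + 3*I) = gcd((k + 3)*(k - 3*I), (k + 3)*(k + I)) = k + 3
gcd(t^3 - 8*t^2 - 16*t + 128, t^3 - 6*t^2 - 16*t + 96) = t^2 - 16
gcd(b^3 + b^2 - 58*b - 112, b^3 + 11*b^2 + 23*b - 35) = b + 7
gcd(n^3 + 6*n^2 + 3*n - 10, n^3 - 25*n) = n + 5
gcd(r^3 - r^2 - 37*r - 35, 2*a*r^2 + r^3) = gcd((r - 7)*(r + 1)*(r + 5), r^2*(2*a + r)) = 1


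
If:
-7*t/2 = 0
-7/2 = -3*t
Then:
No Solution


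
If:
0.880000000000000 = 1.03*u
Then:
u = 0.85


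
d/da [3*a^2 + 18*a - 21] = 6*a + 18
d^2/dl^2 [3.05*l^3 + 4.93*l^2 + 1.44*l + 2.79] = 18.3*l + 9.86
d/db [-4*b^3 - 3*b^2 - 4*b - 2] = -12*b^2 - 6*b - 4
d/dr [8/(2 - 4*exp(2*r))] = 16*exp(2*r)/(2*exp(2*r) - 1)^2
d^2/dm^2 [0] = 0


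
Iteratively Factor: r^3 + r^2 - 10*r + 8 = (r - 1)*(r^2 + 2*r - 8) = (r - 2)*(r - 1)*(r + 4)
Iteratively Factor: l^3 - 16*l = (l + 4)*(l^2 - 4*l) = (l - 4)*(l + 4)*(l)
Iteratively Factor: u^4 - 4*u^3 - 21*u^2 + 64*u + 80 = (u + 4)*(u^3 - 8*u^2 + 11*u + 20) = (u + 1)*(u + 4)*(u^2 - 9*u + 20) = (u - 5)*(u + 1)*(u + 4)*(u - 4)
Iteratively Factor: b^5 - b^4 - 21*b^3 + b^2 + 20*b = (b - 1)*(b^4 - 21*b^2 - 20*b) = (b - 1)*(b + 1)*(b^3 - b^2 - 20*b) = (b - 5)*(b - 1)*(b + 1)*(b^2 + 4*b) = (b - 5)*(b - 1)*(b + 1)*(b + 4)*(b)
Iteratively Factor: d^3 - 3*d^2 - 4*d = (d)*(d^2 - 3*d - 4) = d*(d + 1)*(d - 4)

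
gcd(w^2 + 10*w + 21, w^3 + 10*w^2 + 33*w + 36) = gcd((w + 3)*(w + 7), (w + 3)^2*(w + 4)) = w + 3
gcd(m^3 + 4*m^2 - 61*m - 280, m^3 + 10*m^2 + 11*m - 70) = m^2 + 12*m + 35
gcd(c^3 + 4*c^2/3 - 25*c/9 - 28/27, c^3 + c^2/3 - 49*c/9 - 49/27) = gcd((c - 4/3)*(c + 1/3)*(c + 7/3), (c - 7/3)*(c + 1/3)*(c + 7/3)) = c^2 + 8*c/3 + 7/9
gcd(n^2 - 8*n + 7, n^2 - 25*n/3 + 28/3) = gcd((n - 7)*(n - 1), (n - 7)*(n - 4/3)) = n - 7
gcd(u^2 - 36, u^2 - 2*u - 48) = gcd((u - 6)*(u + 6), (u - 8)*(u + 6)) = u + 6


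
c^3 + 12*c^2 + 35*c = c*(c + 5)*(c + 7)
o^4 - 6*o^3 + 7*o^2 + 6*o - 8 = (o - 4)*(o - 2)*(o - 1)*(o + 1)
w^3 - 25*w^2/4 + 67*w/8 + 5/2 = (w - 4)*(w - 5/2)*(w + 1/4)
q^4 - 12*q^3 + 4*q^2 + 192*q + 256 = (q - 8)^2*(q + 2)^2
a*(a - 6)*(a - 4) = a^3 - 10*a^2 + 24*a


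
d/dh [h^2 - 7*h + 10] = 2*h - 7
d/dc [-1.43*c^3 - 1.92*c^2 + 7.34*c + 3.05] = -4.29*c^2 - 3.84*c + 7.34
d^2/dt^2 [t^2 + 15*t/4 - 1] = 2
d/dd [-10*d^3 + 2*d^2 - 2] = 2*d*(2 - 15*d)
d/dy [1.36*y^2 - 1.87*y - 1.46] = 2.72*y - 1.87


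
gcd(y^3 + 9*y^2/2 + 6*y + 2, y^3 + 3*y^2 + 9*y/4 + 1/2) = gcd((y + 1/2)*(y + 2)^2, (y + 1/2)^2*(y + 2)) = y^2 + 5*y/2 + 1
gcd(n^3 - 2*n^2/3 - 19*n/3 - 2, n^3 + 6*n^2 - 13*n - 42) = n^2 - n - 6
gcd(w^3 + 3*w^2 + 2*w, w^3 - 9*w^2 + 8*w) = w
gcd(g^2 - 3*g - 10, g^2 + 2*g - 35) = g - 5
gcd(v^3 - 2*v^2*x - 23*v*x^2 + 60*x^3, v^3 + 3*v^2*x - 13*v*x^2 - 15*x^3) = -v^2 - 2*v*x + 15*x^2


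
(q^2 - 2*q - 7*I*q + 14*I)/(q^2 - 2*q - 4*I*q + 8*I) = (q - 7*I)/(q - 4*I)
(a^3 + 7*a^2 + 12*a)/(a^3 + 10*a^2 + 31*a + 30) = a*(a + 4)/(a^2 + 7*a + 10)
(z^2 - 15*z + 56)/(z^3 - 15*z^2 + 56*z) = 1/z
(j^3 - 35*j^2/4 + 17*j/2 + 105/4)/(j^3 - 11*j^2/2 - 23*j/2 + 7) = (4*j^2 - 7*j - 15)/(2*(2*j^2 + 3*j - 2))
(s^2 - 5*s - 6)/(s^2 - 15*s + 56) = (s^2 - 5*s - 6)/(s^2 - 15*s + 56)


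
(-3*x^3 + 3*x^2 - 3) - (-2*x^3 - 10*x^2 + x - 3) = -x^3 + 13*x^2 - x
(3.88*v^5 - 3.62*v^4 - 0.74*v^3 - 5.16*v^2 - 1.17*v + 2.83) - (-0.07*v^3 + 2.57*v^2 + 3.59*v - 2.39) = 3.88*v^5 - 3.62*v^4 - 0.67*v^3 - 7.73*v^2 - 4.76*v + 5.22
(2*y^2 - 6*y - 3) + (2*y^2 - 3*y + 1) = 4*y^2 - 9*y - 2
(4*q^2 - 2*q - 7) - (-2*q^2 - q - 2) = 6*q^2 - q - 5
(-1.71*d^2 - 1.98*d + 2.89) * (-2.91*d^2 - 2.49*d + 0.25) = 4.9761*d^4 + 10.0197*d^3 - 3.9072*d^2 - 7.6911*d + 0.7225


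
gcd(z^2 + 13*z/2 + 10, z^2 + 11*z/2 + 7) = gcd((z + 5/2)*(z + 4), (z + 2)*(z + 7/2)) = 1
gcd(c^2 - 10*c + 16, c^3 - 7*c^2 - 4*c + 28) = c - 2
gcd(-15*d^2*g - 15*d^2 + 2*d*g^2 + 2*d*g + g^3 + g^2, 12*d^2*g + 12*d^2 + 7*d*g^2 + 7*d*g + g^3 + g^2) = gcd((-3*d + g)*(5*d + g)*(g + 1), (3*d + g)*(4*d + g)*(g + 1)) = g + 1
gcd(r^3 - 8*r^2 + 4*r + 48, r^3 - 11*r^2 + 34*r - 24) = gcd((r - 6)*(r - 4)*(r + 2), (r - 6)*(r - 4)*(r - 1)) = r^2 - 10*r + 24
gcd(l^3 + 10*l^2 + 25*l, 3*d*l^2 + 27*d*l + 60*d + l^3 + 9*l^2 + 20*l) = l + 5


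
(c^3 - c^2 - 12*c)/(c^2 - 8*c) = (c^2 - c - 12)/(c - 8)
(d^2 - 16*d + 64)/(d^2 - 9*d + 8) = (d - 8)/(d - 1)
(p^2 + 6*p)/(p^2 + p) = (p + 6)/(p + 1)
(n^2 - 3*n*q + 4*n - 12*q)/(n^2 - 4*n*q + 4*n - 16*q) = (-n + 3*q)/(-n + 4*q)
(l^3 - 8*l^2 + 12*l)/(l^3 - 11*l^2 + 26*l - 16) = l*(l - 6)/(l^2 - 9*l + 8)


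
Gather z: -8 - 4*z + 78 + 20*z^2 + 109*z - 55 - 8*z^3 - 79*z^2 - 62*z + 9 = -8*z^3 - 59*z^2 + 43*z + 24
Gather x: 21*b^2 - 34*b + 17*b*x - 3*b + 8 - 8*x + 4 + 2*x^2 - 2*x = 21*b^2 - 37*b + 2*x^2 + x*(17*b - 10) + 12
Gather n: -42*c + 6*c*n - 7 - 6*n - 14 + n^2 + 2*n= -42*c + n^2 + n*(6*c - 4) - 21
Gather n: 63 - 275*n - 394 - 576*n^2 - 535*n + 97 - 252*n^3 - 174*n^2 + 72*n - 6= -252*n^3 - 750*n^2 - 738*n - 240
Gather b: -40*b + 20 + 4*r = -40*b + 4*r + 20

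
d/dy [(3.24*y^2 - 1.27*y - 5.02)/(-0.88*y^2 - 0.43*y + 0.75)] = (-2.5108*y^2 - 3.9752*y - 3.1111)/(0.7744*y^4 + 0.7568*y^3 - 1.1351*y^2 - 0.645*y + 0.5625)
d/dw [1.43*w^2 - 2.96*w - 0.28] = 2.86*w - 2.96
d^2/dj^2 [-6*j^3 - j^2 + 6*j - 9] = -36*j - 2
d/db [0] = 0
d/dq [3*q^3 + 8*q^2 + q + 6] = 9*q^2 + 16*q + 1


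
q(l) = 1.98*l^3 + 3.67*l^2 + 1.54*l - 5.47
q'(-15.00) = 1227.94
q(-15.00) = -5885.32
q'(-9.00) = 416.62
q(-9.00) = -1165.48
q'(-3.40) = 45.25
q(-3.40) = -46.10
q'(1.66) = 30.09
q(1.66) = 16.26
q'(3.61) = 105.45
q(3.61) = 141.07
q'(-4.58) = 92.52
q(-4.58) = -125.76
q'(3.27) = 89.06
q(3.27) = 108.04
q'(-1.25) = 1.65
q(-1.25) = -5.53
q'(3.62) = 105.95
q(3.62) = 142.13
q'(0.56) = 7.51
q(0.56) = -3.11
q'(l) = 5.94*l^2 + 7.34*l + 1.54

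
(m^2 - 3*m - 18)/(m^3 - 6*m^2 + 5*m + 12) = (m^2 - 3*m - 18)/(m^3 - 6*m^2 + 5*m + 12)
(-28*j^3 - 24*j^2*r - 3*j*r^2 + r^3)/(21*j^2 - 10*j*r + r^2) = (4*j^2 + 4*j*r + r^2)/(-3*j + r)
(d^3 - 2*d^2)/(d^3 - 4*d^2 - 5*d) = d*(2 - d)/(-d^2 + 4*d + 5)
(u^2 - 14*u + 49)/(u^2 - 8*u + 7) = (u - 7)/(u - 1)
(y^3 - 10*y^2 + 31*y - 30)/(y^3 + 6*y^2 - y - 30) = (y^2 - 8*y + 15)/(y^2 + 8*y + 15)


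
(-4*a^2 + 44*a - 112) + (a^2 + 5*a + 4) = -3*a^2 + 49*a - 108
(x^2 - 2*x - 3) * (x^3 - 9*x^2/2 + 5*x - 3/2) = x^5 - 13*x^4/2 + 11*x^3 + 2*x^2 - 12*x + 9/2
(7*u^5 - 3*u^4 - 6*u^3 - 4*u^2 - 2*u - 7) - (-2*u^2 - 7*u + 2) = 7*u^5 - 3*u^4 - 6*u^3 - 2*u^2 + 5*u - 9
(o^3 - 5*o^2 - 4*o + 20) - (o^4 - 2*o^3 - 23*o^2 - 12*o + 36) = -o^4 + 3*o^3 + 18*o^2 + 8*o - 16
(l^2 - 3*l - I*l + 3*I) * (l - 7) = l^3 - 10*l^2 - I*l^2 + 21*l + 10*I*l - 21*I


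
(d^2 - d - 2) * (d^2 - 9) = d^4 - d^3 - 11*d^2 + 9*d + 18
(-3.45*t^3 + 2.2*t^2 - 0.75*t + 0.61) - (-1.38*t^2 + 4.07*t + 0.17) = -3.45*t^3 + 3.58*t^2 - 4.82*t + 0.44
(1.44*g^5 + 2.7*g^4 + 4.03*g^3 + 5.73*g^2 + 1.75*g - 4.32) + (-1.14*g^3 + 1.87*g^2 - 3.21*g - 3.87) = 1.44*g^5 + 2.7*g^4 + 2.89*g^3 + 7.6*g^2 - 1.46*g - 8.19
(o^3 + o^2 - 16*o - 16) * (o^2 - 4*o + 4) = o^5 - 3*o^4 - 16*o^3 + 52*o^2 - 64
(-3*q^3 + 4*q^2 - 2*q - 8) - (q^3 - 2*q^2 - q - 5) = -4*q^3 + 6*q^2 - q - 3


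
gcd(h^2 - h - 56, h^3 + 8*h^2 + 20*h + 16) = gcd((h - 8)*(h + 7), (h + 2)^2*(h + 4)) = 1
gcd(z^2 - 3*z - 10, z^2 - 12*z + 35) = z - 5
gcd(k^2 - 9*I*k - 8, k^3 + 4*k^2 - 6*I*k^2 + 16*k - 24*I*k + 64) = k - 8*I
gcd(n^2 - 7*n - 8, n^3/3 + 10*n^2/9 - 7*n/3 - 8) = 1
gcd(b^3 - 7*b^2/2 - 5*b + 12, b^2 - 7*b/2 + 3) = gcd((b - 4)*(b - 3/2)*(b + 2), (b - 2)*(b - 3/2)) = b - 3/2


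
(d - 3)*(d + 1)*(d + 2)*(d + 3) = d^4 + 3*d^3 - 7*d^2 - 27*d - 18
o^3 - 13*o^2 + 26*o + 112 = (o - 8)*(o - 7)*(o + 2)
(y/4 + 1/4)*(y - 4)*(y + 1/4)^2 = y^4/4 - 5*y^3/8 - 87*y^2/64 - 35*y/64 - 1/16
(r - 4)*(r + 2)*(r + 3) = r^3 + r^2 - 14*r - 24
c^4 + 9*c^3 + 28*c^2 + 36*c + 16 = (c + 1)*(c + 2)^2*(c + 4)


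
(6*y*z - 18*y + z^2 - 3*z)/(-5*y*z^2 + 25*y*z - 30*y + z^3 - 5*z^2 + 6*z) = (-6*y - z)/(5*y*z - 10*y - z^2 + 2*z)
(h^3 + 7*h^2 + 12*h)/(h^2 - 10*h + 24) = h*(h^2 + 7*h + 12)/(h^2 - 10*h + 24)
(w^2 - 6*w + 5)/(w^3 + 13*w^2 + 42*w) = (w^2 - 6*w + 5)/(w*(w^2 + 13*w + 42))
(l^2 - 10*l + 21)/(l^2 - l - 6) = (l - 7)/(l + 2)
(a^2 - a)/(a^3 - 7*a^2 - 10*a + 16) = a/(a^2 - 6*a - 16)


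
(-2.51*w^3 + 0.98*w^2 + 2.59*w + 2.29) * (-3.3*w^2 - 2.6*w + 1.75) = 8.283*w^5 + 3.292*w^4 - 15.4875*w^3 - 12.576*w^2 - 1.4215*w + 4.0075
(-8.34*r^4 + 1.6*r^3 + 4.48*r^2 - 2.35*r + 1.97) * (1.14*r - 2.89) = -9.5076*r^5 + 25.9266*r^4 + 0.483199999999999*r^3 - 15.6262*r^2 + 9.0373*r - 5.6933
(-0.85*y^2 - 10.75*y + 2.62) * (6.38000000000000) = -5.423*y^2 - 68.585*y + 16.7156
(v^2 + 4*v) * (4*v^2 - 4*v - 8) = 4*v^4 + 12*v^3 - 24*v^2 - 32*v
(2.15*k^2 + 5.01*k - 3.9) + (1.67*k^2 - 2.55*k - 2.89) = 3.82*k^2 + 2.46*k - 6.79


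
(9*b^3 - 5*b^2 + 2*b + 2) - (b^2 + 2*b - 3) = 9*b^3 - 6*b^2 + 5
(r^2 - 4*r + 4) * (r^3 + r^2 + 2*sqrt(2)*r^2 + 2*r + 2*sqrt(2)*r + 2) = r^5 - 3*r^4 + 2*sqrt(2)*r^4 - 6*sqrt(2)*r^3 + 2*r^3 - 2*r^2 + 8*sqrt(2)*r + 8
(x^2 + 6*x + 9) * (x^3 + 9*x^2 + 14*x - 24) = x^5 + 15*x^4 + 77*x^3 + 141*x^2 - 18*x - 216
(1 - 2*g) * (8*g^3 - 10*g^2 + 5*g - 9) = -16*g^4 + 28*g^3 - 20*g^2 + 23*g - 9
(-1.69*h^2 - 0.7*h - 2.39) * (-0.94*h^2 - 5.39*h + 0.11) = 1.5886*h^4 + 9.7671*h^3 + 5.8337*h^2 + 12.8051*h - 0.2629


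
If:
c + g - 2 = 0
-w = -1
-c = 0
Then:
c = 0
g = 2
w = 1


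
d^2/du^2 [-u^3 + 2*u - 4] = -6*u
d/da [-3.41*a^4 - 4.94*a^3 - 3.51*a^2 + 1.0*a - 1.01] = -13.64*a^3 - 14.82*a^2 - 7.02*a + 1.0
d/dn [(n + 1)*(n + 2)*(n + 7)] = 3*n^2 + 20*n + 23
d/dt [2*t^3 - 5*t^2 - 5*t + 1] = 6*t^2 - 10*t - 5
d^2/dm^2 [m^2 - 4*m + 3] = 2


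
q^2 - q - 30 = (q - 6)*(q + 5)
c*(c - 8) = c^2 - 8*c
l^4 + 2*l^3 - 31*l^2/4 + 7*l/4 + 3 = (l - 3/2)*(l - 1)*(l + 1/2)*(l + 4)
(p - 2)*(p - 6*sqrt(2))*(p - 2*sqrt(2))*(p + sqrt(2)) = p^4 - 7*sqrt(2)*p^3 - 2*p^3 + 8*p^2 + 14*sqrt(2)*p^2 - 16*p + 24*sqrt(2)*p - 48*sqrt(2)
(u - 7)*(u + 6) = u^2 - u - 42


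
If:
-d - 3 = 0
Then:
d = -3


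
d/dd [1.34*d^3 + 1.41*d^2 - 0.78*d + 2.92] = 4.02*d^2 + 2.82*d - 0.78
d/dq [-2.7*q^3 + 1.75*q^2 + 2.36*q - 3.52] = -8.1*q^2 + 3.5*q + 2.36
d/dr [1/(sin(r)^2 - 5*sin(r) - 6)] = (5 - 2*sin(r))*cos(r)/((sin(r) - 6)^2*(sin(r) + 1)^2)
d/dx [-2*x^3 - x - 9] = -6*x^2 - 1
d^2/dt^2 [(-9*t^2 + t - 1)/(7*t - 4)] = -330/(343*t^3 - 588*t^2 + 336*t - 64)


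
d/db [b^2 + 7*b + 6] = 2*b + 7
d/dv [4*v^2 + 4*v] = 8*v + 4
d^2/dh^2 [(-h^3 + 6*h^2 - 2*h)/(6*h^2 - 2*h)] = -1/(27*h^3 - 27*h^2 + 9*h - 1)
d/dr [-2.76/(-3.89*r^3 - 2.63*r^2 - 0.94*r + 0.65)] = (-32.2092*r^2 - 14.5176*r - 2.5944)/(3.89*r^3 + 2.63*r^2 + 0.94*r - 0.65)^2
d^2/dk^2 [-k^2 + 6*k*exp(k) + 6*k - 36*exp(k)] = 6*k*exp(k) - 24*exp(k) - 2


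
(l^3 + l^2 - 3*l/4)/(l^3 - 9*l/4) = (2*l - 1)/(2*l - 3)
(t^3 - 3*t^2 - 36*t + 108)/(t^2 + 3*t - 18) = t - 6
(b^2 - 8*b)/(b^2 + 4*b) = (b - 8)/(b + 4)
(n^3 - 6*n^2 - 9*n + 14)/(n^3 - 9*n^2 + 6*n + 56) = (n - 1)/(n - 4)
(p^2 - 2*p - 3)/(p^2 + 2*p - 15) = (p + 1)/(p + 5)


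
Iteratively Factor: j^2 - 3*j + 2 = (j - 2)*(j - 1)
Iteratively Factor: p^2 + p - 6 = (p - 2)*(p + 3)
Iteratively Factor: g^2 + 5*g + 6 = (g + 2)*(g + 3)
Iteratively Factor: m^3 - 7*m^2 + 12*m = (m - 3)*(m^2 - 4*m) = m*(m - 3)*(m - 4)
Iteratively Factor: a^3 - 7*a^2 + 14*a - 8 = (a - 4)*(a^2 - 3*a + 2) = (a - 4)*(a - 1)*(a - 2)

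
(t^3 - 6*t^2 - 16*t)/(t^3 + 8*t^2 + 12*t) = (t - 8)/(t + 6)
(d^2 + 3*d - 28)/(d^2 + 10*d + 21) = (d - 4)/(d + 3)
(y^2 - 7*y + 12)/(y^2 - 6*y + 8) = (y - 3)/(y - 2)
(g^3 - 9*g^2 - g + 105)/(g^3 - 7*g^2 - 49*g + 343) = (g^2 - 2*g - 15)/(g^2 - 49)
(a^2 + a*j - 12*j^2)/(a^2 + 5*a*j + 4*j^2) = (a - 3*j)/(a + j)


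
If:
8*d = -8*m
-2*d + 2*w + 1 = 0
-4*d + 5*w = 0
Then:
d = 5/2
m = -5/2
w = 2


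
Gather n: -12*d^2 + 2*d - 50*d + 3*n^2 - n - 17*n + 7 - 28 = -12*d^2 - 48*d + 3*n^2 - 18*n - 21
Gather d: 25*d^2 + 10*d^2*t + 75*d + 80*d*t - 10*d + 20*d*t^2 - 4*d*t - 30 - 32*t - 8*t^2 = d^2*(10*t + 25) + d*(20*t^2 + 76*t + 65) - 8*t^2 - 32*t - 30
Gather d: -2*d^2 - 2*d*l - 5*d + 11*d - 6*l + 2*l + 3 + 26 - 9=-2*d^2 + d*(6 - 2*l) - 4*l + 20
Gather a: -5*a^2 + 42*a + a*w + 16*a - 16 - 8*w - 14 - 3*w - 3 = -5*a^2 + a*(w + 58) - 11*w - 33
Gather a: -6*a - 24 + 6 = -6*a - 18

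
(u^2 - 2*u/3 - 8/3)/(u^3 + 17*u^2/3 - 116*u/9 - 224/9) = 3*(u - 2)/(3*u^2 + 13*u - 56)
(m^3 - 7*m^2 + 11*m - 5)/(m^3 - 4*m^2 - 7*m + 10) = (m - 1)/(m + 2)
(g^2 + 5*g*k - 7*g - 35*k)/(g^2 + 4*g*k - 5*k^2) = (g - 7)/(g - k)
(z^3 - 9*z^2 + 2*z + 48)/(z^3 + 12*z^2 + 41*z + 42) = (z^2 - 11*z + 24)/(z^2 + 10*z + 21)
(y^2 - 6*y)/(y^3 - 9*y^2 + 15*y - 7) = y*(y - 6)/(y^3 - 9*y^2 + 15*y - 7)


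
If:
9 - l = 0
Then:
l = 9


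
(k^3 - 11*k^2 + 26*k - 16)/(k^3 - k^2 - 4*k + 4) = (k - 8)/(k + 2)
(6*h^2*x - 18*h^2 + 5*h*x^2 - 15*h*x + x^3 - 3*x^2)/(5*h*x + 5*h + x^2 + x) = (6*h^2*x - 18*h^2 + 5*h*x^2 - 15*h*x + x^3 - 3*x^2)/(5*h*x + 5*h + x^2 + x)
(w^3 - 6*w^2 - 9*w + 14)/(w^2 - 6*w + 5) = (w^2 - 5*w - 14)/(w - 5)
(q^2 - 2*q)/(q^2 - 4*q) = (q - 2)/(q - 4)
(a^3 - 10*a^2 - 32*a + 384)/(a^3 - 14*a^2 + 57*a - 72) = (a^2 - 2*a - 48)/(a^2 - 6*a + 9)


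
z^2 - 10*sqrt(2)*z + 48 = (z - 6*sqrt(2))*(z - 4*sqrt(2))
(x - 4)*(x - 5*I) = x^2 - 4*x - 5*I*x + 20*I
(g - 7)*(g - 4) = g^2 - 11*g + 28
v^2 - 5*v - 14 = (v - 7)*(v + 2)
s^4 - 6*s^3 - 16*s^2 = s^2*(s - 8)*(s + 2)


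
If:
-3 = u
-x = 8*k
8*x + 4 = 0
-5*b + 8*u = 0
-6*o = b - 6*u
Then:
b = -24/5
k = 1/16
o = -11/5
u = -3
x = -1/2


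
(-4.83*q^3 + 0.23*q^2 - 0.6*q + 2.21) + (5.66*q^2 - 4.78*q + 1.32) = -4.83*q^3 + 5.89*q^2 - 5.38*q + 3.53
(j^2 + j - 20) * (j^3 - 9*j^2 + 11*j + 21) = j^5 - 8*j^4 - 18*j^3 + 212*j^2 - 199*j - 420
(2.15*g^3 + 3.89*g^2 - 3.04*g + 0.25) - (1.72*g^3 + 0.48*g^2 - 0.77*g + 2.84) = 0.43*g^3 + 3.41*g^2 - 2.27*g - 2.59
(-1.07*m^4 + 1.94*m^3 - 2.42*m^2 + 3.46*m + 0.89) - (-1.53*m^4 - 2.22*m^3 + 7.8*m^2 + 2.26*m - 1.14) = 0.46*m^4 + 4.16*m^3 - 10.22*m^2 + 1.2*m + 2.03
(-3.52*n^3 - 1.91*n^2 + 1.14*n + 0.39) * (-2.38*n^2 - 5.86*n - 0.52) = 8.3776*n^5 + 25.173*n^4 + 10.3098*n^3 - 6.6154*n^2 - 2.8782*n - 0.2028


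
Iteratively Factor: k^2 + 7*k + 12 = (k + 3)*(k + 4)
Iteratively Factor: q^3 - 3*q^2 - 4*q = (q + 1)*(q^2 - 4*q) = q*(q + 1)*(q - 4)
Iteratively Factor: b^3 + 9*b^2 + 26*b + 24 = (b + 3)*(b^2 + 6*b + 8) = (b + 2)*(b + 3)*(b + 4)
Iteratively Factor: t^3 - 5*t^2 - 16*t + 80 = (t - 4)*(t^2 - t - 20) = (t - 5)*(t - 4)*(t + 4)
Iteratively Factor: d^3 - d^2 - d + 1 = (d - 1)*(d^2 - 1) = (d - 1)*(d + 1)*(d - 1)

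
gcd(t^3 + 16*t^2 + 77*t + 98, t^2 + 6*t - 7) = t + 7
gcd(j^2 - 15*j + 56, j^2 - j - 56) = j - 8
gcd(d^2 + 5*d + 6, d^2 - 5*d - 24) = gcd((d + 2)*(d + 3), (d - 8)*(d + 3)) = d + 3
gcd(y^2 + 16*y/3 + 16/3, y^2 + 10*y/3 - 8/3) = y + 4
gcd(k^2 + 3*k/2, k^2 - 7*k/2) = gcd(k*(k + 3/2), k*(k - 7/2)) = k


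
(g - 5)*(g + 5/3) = g^2 - 10*g/3 - 25/3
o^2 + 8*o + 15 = (o + 3)*(o + 5)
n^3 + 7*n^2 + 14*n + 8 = (n + 1)*(n + 2)*(n + 4)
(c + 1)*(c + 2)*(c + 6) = c^3 + 9*c^2 + 20*c + 12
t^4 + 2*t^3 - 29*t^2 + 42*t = t*(t - 3)*(t - 2)*(t + 7)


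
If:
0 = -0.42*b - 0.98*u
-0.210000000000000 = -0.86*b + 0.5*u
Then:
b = 0.20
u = -0.08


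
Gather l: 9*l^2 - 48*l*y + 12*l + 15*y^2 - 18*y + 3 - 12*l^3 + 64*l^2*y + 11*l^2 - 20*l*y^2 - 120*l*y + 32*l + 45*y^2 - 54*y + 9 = -12*l^3 + l^2*(64*y + 20) + l*(-20*y^2 - 168*y + 44) + 60*y^2 - 72*y + 12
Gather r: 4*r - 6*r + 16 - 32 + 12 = -2*r - 4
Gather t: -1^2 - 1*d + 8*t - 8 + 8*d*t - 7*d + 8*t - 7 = -8*d + t*(8*d + 16) - 16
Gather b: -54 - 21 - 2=-77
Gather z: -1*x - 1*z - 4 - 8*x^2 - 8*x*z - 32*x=-8*x^2 - 33*x + z*(-8*x - 1) - 4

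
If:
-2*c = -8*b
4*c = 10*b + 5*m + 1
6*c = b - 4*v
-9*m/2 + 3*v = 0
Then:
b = 6/151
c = 24/151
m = -23/151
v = -69/302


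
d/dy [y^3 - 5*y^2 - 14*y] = 3*y^2 - 10*y - 14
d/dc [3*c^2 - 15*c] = 6*c - 15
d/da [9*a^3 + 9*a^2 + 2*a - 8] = 27*a^2 + 18*a + 2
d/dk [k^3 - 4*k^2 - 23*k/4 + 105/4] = 3*k^2 - 8*k - 23/4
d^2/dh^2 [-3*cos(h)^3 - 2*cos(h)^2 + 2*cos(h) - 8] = cos(h)/4 + 4*cos(2*h) + 27*cos(3*h)/4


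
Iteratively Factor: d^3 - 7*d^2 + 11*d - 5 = (d - 1)*(d^2 - 6*d + 5) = (d - 1)^2*(d - 5)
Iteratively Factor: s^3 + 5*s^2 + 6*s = (s)*(s^2 + 5*s + 6) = s*(s + 3)*(s + 2)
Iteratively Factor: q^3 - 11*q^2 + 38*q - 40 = (q - 2)*(q^2 - 9*q + 20) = (q - 4)*(q - 2)*(q - 5)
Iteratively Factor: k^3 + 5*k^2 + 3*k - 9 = (k + 3)*(k^2 + 2*k - 3) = (k + 3)^2*(k - 1)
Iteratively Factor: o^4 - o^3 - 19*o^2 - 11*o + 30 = (o + 3)*(o^3 - 4*o^2 - 7*o + 10) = (o - 5)*(o + 3)*(o^2 + o - 2) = (o - 5)*(o - 1)*(o + 3)*(o + 2)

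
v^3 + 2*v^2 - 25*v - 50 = (v - 5)*(v + 2)*(v + 5)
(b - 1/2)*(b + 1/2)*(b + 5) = b^3 + 5*b^2 - b/4 - 5/4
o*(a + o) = a*o + o^2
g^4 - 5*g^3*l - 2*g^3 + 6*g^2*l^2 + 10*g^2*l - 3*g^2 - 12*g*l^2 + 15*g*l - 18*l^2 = (g - 3)*(g + 1)*(g - 3*l)*(g - 2*l)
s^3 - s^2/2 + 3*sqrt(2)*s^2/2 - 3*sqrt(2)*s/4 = s*(s - 1/2)*(s + 3*sqrt(2)/2)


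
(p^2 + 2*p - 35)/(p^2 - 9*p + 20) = (p + 7)/(p - 4)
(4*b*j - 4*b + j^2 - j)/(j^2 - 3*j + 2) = (4*b + j)/(j - 2)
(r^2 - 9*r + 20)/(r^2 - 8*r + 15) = (r - 4)/(r - 3)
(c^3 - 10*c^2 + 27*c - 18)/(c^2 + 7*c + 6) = (c^3 - 10*c^2 + 27*c - 18)/(c^2 + 7*c + 6)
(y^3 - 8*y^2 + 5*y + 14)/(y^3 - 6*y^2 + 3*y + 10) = (y - 7)/(y - 5)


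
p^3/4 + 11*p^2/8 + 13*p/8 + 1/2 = (p/4 + 1)*(p + 1/2)*(p + 1)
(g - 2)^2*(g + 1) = g^3 - 3*g^2 + 4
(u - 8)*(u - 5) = u^2 - 13*u + 40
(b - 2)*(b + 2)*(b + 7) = b^3 + 7*b^2 - 4*b - 28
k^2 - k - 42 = (k - 7)*(k + 6)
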